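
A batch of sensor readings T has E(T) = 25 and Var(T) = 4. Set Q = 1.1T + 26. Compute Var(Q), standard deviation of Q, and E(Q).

Var(Q) = 4.84, standard deviation of Q = 2.2, E(Q) = 53.5

Q = 1.1T + 26 is linear with a = 1.1, b = 26.
Var(Q) = a²·Var(T) = 1.1²·4 = 4.84 (the additive constant 26 does not affect variance).
standard deviation of T = √4 = 2.
standard deviation of Q = |a|·standard deviation of T = |1.1|·2 = 2.2.
E(Q) = a·E(T) + b = 1.1·25 + 26 = 53.5.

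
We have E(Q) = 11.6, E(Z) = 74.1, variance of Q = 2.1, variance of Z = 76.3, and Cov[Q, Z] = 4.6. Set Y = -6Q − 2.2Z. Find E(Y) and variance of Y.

E(Y) = (-6)·E(Q) + (-2.2)·E(Z) = (-6)·11.6 + (-2.2)·74.1 = -232.62.
variance of Y = a²·variance of Q + b²·variance of Z + 2ab·Cov[Q, Z] with a = -6, b = -2.2.
= (-6)²·2.1 + (-2.2)²·76.3 + 2·(-6)·(-2.2)·4.6
= 75.6 + 369.292 + 121.44 = 566.332.

E(Y) = -232.62, variance of Y = 566.332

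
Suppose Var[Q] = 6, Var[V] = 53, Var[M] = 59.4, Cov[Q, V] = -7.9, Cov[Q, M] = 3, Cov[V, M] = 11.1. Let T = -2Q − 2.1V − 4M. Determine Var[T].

Var[T] = a²·Var[Q] + b²·Var[V] + c²·Var[M] + 2ab·Cov[Q, V] + 2ac·Cov[Q, M] + 2bc·Cov[V, M], with a = -2, b = -2.1, c = -4.
= 24 + 233.73 + 950.4 + (-66.36) + 48 + 186.48
= 1376.25.

Var[T] = 1376.25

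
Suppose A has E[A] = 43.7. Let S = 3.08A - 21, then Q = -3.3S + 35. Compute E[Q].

E[Q] = -339.8668

E[S] = 3.08·43.7 + (-21) = 113.596.
E[Q] = (-3.3)·113.596 + 35 = -339.8668.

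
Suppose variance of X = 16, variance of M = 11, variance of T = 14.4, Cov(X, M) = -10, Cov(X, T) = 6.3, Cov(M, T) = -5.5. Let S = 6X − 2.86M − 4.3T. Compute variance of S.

variance of S = a²·variance of X + b²·variance of M + c²·variance of T + 2ab·Cov(X, M) + 2ac·Cov(X, T) + 2bc·Cov(M, T), with a = 6, b = -2.86, c = -4.3.
= 576 + 89.9756 + 266.256 + 343.2 + (-325.08) + (-135.278)
= 815.0736.

variance of S = 815.0736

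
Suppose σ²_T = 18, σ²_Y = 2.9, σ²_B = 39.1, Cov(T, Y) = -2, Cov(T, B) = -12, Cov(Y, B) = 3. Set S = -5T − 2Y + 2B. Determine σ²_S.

σ²_S = 794

σ²_S = a²·σ²_T + b²·σ²_Y + c²·σ²_B + 2ab·Cov(T, Y) + 2ac·Cov(T, B) + 2bc·Cov(Y, B), with a = -5, b = -2, c = 2.
= 450 + 11.6 + 156.4 + (-40) + 240 + (-24)
= 794.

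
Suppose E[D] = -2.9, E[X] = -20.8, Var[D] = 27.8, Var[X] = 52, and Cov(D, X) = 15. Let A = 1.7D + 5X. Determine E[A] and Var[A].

E[A] = -108.93, Var[A] = 1635.342

E[A] = 1.7·E[D] + 5·E[X] = 1.7·(-2.9) + 5·(-20.8) = -108.93.
Var[A] = a²·Var[D] + b²·Var[X] + 2ab·Cov(D, X) with a = 1.7, b = 5.
= 1.7²·27.8 + 5²·52 + 2·1.7·5·15
= 80.342 + 1300 + 255 = 1635.342.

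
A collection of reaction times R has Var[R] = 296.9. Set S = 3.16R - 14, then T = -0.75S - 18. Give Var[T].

Var[T] = 1667.65761

Var[S] = 3.16²·296.9 = 2964.72464.
Var[T] = (-0.75)²·2964.72464 = 1667.65761.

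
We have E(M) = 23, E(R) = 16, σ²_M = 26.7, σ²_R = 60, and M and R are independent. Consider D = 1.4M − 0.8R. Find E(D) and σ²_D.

E(D) = 19.4, σ²_D = 90.732

E(D) = 1.4·E(M) + (-0.8)·E(R) = 1.4·23 + (-0.8)·16 = 19.4.
σ²_D = a²·σ²_M + b²·σ²_R + 2ab·Cov[M, R] with a = 1.4, b = -0.8.
Independence gives Cov[M, R] = 0.
= 1.4²·26.7 + (-0.8)²·60 + 2·1.4·(-0.8)·0
= 52.332 + 38.4 + 0 = 90.732.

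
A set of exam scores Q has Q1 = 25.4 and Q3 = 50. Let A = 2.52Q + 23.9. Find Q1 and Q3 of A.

a = 2.52 > 0: Q1(A) = a·Q1(Q)+b = 87.908, Q3(A) = a·Q3(Q)+b = 149.9.

Q1(A) = 87.908, Q3(A) = 149.9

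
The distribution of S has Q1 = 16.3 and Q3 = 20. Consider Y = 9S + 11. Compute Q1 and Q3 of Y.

Q1(Y) = 157.7, Q3(Y) = 191

a = 9 > 0: Q1(Y) = a·Q1(S)+b = 157.7, Q3(Y) = a·Q3(S)+b = 191.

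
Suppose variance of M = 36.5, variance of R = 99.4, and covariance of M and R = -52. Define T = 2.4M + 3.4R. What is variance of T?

variance of T = 510.664

variance of T = a²·variance of M + b²·variance of R + 2ab·covariance of M and R with a = 2.4, b = 3.4.
= 2.4²·36.5 + 3.4²·99.4 + 2·2.4·3.4·(-52)
= 210.24 + 1149.064 + (-848.64) = 510.664.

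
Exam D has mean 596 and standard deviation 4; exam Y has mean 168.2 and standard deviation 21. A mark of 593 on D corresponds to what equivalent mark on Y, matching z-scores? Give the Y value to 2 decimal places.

Y = 152.45

z = (593 − 596)/4 = -0.75.
Y = 168.2 + z·21 = 168.2 + (593 − 596)·21/4 = 152.45.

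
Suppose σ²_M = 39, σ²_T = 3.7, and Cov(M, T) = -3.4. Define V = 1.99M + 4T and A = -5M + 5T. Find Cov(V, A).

By bilinearity, Cov(V, A) = ac·σ²_M + bd·σ²_T + (ad+bc)·Cov(M, T), with a=1.99, b=4, c=-5, d=5.
ac·σ²_M = 1.99·(-5)·39 = -388.05
bd·σ²_T = 4·5·3.7 = 74
(ad+bc)·Cov(M, T) = (-10.05)·(-3.4) = 34.17
Cov(V, A) = -388.05 + 74 + 34.17 = -279.88.

Cov(V, A) = -279.88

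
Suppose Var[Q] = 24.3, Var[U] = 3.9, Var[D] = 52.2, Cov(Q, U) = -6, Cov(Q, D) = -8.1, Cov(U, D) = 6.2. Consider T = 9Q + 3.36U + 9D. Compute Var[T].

Var[T] = a²·Var[Q] + b²·Var[U] + c²·Var[D] + 2ab·Cov(Q, U) + 2ac·Cov(Q, D) + 2bc·Cov(U, D), with a = 9, b = 3.36, c = 9.
= 1968.3 + 44.02944 + 4228.2 + (-362.88) + (-1312.2) + 374.976
= 4940.42544.

Var[T] = 4940.42544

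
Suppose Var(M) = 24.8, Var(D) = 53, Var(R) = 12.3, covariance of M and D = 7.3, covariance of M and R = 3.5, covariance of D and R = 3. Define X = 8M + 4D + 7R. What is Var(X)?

Var(X) = 4065.1

Var(X) = a²·Var(M) + b²·Var(D) + c²·Var(R) + 2ab·covariance of M and D + 2ac·covariance of M and R + 2bc·covariance of D and R, with a = 8, b = 4, c = 7.
= 1587.2 + 848 + 602.7 + 467.2 + 392 + 168
= 4065.1.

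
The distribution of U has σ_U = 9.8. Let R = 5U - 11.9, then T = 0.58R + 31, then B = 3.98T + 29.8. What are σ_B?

σ_B = 113.1116

σ_R = |5|·9.8 = 49.
σ_T = |0.58|·49 = 28.42.
σ_B = |3.98|·28.42 = 113.1116.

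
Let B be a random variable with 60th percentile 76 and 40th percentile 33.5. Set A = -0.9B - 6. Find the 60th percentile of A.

Since a = -0.9 < 0 the transformation is decreasing, reversing order: the 60th percentile of A corresponds to the 40th percentile of B.
So P_{60}(A) = a·P_{40}(B) + b = (-0.9)·33.5 + (-6) = -36.15.

60th percentile of A = -36.15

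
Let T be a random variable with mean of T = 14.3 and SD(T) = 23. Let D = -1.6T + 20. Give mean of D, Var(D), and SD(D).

D = -1.6T + 20 is linear with a = -1.6, b = 20.
mean of D = a·mean of T + b = (-1.6)·14.3 + 20 = -2.88.
Var(T) = 23² = 529.
Var(D) = a²·Var(T) = (-1.6)²·529 = 1354.24 (the additive constant 20 does not affect variance).
SD(D) = |a|·SD(T) = |-1.6|·23 = 36.8.

mean of D = -2.88, Var(D) = 1354.24, SD(D) = 36.8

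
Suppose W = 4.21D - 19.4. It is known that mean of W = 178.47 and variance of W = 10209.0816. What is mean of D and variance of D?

From W = 4.21D - 19.4: mean of W = a·mean of D + b, so mean of D = (mean of W − b)/a = (178.47 − (-19.4))/4.21 = 47.
variance of W = a²·variance of D, so variance of D = 10209.0816/4.21² = 576.

mean of D = 47, variance of D = 576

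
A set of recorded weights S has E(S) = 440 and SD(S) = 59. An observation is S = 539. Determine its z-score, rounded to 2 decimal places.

z = 1.68

z = (S − E(S)) / SD(S) = (539 − 440) / 59 ≈ 1.68.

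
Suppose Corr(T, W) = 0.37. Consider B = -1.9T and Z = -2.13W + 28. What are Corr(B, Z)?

Corr(B, Z) = 0.37

Linear rescalings preserve correlation up to sign; here the slopes -1.9 and -2.13 have the same sign, so Corr(B, Z) = Corr(T, W) = 0.37.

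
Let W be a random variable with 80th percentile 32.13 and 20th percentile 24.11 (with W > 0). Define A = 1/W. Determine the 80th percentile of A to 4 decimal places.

80th percentile of A = 0.0415

1/W is decreasing on W > 0, so percentile order reverses: P_{80}(A) uses P_{20}(W) = 24.11.
P_{80}(A) = 1/24.11 ≈ 0.0415.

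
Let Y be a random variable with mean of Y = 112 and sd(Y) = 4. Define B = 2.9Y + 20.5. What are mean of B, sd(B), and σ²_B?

mean of B = 345.3, sd(B) = 11.6, σ²_B = 134.56

B = 2.9Y + 20.5 is linear with a = 2.9, b = 20.5.
mean of B = a·mean of Y + b = 2.9·112 + 20.5 = 345.3.
sd(B) = |a|·sd(Y) = |2.9|·4 = 11.6.
σ²_Y = 4² = 16.
σ²_B = a²·σ²_Y = 2.9²·16 = 134.56 (the additive constant 20.5 does not affect variance).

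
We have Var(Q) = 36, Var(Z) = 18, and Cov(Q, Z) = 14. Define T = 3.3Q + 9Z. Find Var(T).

Var(T) = 2681.64

Var(T) = a²·Var(Q) + b²·Var(Z) + 2ab·Cov(Q, Z) with a = 3.3, b = 9.
= 3.3²·36 + 9²·18 + 2·3.3·9·14
= 392.04 + 1458 + 831.6 = 2681.64.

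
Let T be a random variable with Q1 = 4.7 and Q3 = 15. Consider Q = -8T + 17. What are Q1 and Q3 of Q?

a = -8 < 0 reverses order: Q1(Q) comes from Q3(T), Q3(Q) from Q1(T).
Q1(Q) = (-8)·15 + 17 = -103; Q3(Q) = (-8)·4.7 + 17 = -20.6.

Q1(Q) = -103, Q3(Q) = -20.6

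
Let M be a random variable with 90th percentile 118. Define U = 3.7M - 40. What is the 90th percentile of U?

90th percentile of U = 396.6

Since a = 3.7 > 0 the transformation is increasing, so the 90th percentile of U = a·(P_{90} of M) + b = 3.7·118 + (-40) = 396.6.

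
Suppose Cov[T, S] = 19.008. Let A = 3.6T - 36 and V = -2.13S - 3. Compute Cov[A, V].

Cov[A, V] = -145.753344

Cov[A, V] = a·c·Cov[T, S] = 3.6·(-2.13)·19.008 = -145.753344. Additive constants drop out.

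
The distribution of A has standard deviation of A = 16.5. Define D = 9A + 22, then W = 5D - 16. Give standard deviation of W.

standard deviation of D = |9|·16.5 = 148.5.
standard deviation of W = |5|·148.5 = 742.5.

standard deviation of W = 742.5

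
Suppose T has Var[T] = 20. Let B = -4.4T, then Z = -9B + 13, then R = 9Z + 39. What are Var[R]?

Var[R] = 2540419.2

Var[B] = (-4.4)²·20 = 387.2.
Var[Z] = (-9)²·387.2 = 31363.2.
Var[R] = 9²·31363.2 = 2540419.2.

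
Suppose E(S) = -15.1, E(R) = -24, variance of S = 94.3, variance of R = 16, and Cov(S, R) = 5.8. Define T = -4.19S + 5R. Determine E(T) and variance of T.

E(T) = -56.731, variance of T = 1812.52023

E(T) = (-4.19)·E(S) + 5·E(R) = (-4.19)·(-15.1) + 5·(-24) = -56.731.
variance of T = a²·variance of S + b²·variance of R + 2ab·Cov(S, R) with a = -4.19, b = 5.
= (-4.19)²·94.3 + 5²·16 + 2·(-4.19)·5·5.8
= 1655.54023 + 400 + (-243.02) = 1812.52023.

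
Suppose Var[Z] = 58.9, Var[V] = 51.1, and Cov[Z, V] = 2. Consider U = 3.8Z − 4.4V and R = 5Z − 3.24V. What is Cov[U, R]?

Cov[U, R] = 1778.9576

By bilinearity, Cov[U, R] = ac·Var[Z] + bd·Var[V] + (ad+bc)·Cov[Z, V], with a=3.8, b=-4.4, c=5, d=-3.24.
ac·Var[Z] = 3.8·5·58.9 = 1119.1
bd·Var[V] = (-4.4)·(-3.24)·51.1 = 728.4816
(ad+bc)·Cov[Z, V] = (-34.312)·2 = -68.624
Cov[U, R] = 1119.1 + 728.4816 + (-68.624) = 1778.9576.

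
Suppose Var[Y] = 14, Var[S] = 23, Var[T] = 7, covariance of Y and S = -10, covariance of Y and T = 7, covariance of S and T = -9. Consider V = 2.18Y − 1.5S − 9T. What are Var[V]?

Var[V] = 233.0036

Var[V] = a²·Var[Y] + b²·Var[S] + c²·Var[T] + 2ab·covariance of Y and S + 2ac·covariance of Y and T + 2bc·covariance of S and T, with a = 2.18, b = -1.5, c = -9.
= 66.5336 + 51.75 + 567 + 65.4 + (-274.68) + (-243)
= 233.0036.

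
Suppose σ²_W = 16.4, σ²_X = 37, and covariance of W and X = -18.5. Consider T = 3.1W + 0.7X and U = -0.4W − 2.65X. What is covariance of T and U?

By bilinearity, covariance of T and U = ac·σ²_W + bd·σ²_X + (ad+bc)·covariance of W and X, with a=3.1, b=0.7, c=-0.4, d=-2.65.
ac·σ²_W = 3.1·(-0.4)·16.4 = -20.336
bd·σ²_X = 0.7·(-2.65)·37 = -68.635
(ad+bc)·covariance of W and X = (-8.495)·(-18.5) = 157.1575
covariance of T and U = -20.336 + (-68.635) + 157.1575 = 68.1865.

covariance of T and U = 68.1865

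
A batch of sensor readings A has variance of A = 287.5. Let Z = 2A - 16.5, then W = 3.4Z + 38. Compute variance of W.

variance of W = 13294

variance of Z = 2²·287.5 = 1150.
variance of W = 3.4²·1150 = 13294.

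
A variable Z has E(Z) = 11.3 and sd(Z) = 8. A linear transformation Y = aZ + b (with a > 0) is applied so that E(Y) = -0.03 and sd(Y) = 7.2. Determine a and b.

a = 0.9, b = -10.2

sd(Y) = a·sd(Z) (a > 0), so a = 7.2/8 = 0.9.
E(Y) = a·E(Z) + b, so b = -0.03 − 0.9·11.3 = -10.2.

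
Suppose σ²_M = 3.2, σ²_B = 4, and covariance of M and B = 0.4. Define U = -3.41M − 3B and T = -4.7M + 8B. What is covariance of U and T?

covariance of U and T = -49.9856

By bilinearity, covariance of U and T = ac·σ²_M + bd·σ²_B + (ad+bc)·covariance of M and B, with a=-3.41, b=-3, c=-4.7, d=8.
ac·σ²_M = (-3.41)·(-4.7)·3.2 = 51.2864
bd·σ²_B = (-3)·8·4 = -96
(ad+bc)·covariance of M and B = (-13.18)·0.4 = -5.272
covariance of U and T = 51.2864 + (-96) + (-5.272) = -49.9856.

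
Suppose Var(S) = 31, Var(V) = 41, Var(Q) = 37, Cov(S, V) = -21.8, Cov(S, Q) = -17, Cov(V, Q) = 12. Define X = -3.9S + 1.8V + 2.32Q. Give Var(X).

Var(X) = a²·Var(S) + b²·Var(V) + c²·Var(Q) + 2ab·Cov(S, V) + 2ac·Cov(S, Q) + 2bc·Cov(V, Q), with a = -3.9, b = 1.8, c = 2.32.
= 471.51 + 132.84 + 199.1488 + 306.072 + 307.632 + 100.224
= 1517.4268.

Var(X) = 1517.4268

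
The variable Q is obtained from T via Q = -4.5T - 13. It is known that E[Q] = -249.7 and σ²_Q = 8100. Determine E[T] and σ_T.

From Q = -4.5T - 13: E[Q] = a·E[T] + b, so E[T] = (E[Q] − b)/a = (-249.7 − (-13))/(-4.5) = 52.6.
σ_Q = √8100 = 90.
σ_Q = |a|·σ_T, so σ_T = 90/|-4.5| = 20.

E[T] = 52.6, σ_T = 20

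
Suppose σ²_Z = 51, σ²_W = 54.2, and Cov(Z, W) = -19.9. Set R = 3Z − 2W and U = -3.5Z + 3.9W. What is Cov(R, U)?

Cov(R, U) = -1330.39

By bilinearity, Cov(R, U) = ac·σ²_Z + bd·σ²_W + (ad+bc)·Cov(Z, W), with a=3, b=-2, c=-3.5, d=3.9.
ac·σ²_Z = 3·(-3.5)·51 = -535.5
bd·σ²_W = (-2)·3.9·54.2 = -422.76
(ad+bc)·Cov(Z, W) = (18.7)·(-19.9) = -372.13
Cov(R, U) = -535.5 + (-422.76) + (-372.13) = -1330.39.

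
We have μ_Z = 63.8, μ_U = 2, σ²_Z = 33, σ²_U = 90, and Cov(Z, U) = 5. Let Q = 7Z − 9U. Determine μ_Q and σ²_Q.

μ_Q = 428.6, σ²_Q = 8277

μ_Q = 7·μ_Z + (-9)·μ_U = 7·63.8 + (-9)·2 = 428.6.
σ²_Q = a²·σ²_Z + b²·σ²_U + 2ab·Cov(Z, U) with a = 7, b = -9.
= 7²·33 + (-9)²·90 + 2·7·(-9)·5
= 1617 + 7290 + (-630) = 8277.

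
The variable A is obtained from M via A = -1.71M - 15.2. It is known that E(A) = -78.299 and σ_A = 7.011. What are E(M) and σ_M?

From A = -1.71M - 15.2: E(A) = a·E(M) + b, so E(M) = (E(A) − b)/a = (-78.299 − (-15.2))/(-1.71) = 36.9.
σ_A = |a|·σ_M, so σ_M = 7.011/|-1.71| = 4.1.

E(M) = 36.9, σ_M = 4.1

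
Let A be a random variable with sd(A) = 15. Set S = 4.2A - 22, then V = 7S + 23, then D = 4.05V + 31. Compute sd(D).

sd(D) = 1786.05

sd(S) = |4.2|·15 = 63.
sd(V) = |7|·63 = 441.
sd(D) = |4.05|·441 = 1786.05.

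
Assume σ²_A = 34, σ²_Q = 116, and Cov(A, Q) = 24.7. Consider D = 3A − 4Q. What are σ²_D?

σ²_D = 1569.2

σ²_D = a²·σ²_A + b²·σ²_Q + 2ab·Cov(A, Q) with a = 3, b = -4.
= 3²·34 + (-4)²·116 + 2·3·(-4)·24.7
= 306 + 1856 + (-592.8) = 1569.2.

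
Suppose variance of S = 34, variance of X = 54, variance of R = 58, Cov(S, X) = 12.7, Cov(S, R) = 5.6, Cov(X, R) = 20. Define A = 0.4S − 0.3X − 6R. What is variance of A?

variance of A = a²·variance of S + b²·variance of X + c²·variance of R + 2ab·Cov(S, X) + 2ac·Cov(S, R) + 2bc·Cov(X, R), with a = 0.4, b = -0.3, c = -6.
= 5.44 + 4.86 + 2088 + (-3.048) + (-26.88) + 72
= 2140.372.

variance of A = 2140.372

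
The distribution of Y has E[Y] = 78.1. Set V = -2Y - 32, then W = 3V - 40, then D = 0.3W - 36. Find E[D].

E[D] = -217.38

E[V] = (-2)·78.1 + (-32) = -188.2.
E[W] = 3·(-188.2) + (-40) = -604.6.
E[D] = 0.3·(-604.6) + (-36) = -217.38.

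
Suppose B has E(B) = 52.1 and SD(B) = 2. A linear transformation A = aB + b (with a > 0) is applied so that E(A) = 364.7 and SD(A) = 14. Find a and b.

SD(A) = a·SD(B) (a > 0), so a = 14/2 = 7.
E(A) = a·E(B) + b, so b = 364.7 − 7·52.1 = 0.

a = 7, b = 0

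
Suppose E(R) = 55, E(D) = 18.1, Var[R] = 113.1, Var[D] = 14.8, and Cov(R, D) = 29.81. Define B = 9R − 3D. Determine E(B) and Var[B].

E(B) = 440.7, Var[B] = 7684.56

E(B) = 9·E(R) + (-3)·E(D) = 9·55 + (-3)·18.1 = 440.7.
Var[B] = a²·Var[R] + b²·Var[D] + 2ab·Cov(R, D) with a = 9, b = -3.
= 9²·113.1 + (-3)²·14.8 + 2·9·(-3)·29.81
= 9161.1 + 133.2 + (-1609.74) = 7684.56.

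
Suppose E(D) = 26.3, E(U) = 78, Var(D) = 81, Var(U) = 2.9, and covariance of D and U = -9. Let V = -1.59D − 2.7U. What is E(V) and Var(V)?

E(V) = -252.417, Var(V) = 148.6431

E(V) = (-1.59)·E(D) + (-2.7)·E(U) = (-1.59)·26.3 + (-2.7)·78 = -252.417.
Var(V) = a²·Var(D) + b²·Var(U) + 2ab·covariance of D and U with a = -1.59, b = -2.7.
= (-1.59)²·81 + (-2.7)²·2.9 + 2·(-1.59)·(-2.7)·(-9)
= 204.7761 + 21.141 + (-77.274) = 148.6431.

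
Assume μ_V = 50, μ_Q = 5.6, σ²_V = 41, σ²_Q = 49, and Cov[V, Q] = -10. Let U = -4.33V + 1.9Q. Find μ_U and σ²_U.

μ_U = -205.86, σ²_U = 1110.1349

μ_U = (-4.33)·μ_V + 1.9·μ_Q = (-4.33)·50 + 1.9·5.6 = -205.86.
σ²_U = a²·σ²_V + b²·σ²_Q + 2ab·Cov[V, Q] with a = -4.33, b = 1.9.
= (-4.33)²·41 + 1.9²·49 + 2·(-4.33)·1.9·(-10)
= 768.7049 + 176.89 + 164.54 = 1110.1349.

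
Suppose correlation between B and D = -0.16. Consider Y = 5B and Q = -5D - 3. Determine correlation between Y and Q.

correlation between Y and Q = 0.16

Linear rescalings preserve |correlation|; the slopes 5 and -5 have opposite signs, so the correlation flips sign: correlation between Y and Q = −correlation between B and D = 0.16.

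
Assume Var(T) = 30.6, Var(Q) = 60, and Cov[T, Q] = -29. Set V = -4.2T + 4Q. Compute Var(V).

Var(V) = a²·Var(T) + b²·Var(Q) + 2ab·Cov[T, Q] with a = -4.2, b = 4.
= (-4.2)²·30.6 + 4²·60 + 2·(-4.2)·4·(-29)
= 539.784 + 960 + 974.4 = 2474.184.

Var(V) = 2474.184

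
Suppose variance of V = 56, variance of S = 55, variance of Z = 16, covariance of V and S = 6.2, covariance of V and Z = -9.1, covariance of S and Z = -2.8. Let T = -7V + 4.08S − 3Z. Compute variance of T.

variance of T = 3135.752

variance of T = a²·variance of V + b²·variance of S + c²·variance of Z + 2ab·covariance of V and S + 2ac·covariance of V and Z + 2bc·covariance of S and Z, with a = -7, b = 4.08, c = -3.
= 2744 + 915.552 + 144 + (-354.144) + (-382.2) + 68.544
= 3135.752.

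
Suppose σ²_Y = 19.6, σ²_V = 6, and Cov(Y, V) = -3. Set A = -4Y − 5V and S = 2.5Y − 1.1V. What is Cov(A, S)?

By bilinearity, Cov(A, S) = ac·σ²_Y + bd·σ²_V + (ad+bc)·Cov(Y, V), with a=-4, b=-5, c=2.5, d=-1.1.
ac·σ²_Y = (-4)·2.5·19.6 = -196
bd·σ²_V = (-5)·(-1.1)·6 = 33
(ad+bc)·Cov(Y, V) = (-8.1)·(-3) = 24.3
Cov(A, S) = -196 + 33 + 24.3 = -138.7.

Cov(A, S) = -138.7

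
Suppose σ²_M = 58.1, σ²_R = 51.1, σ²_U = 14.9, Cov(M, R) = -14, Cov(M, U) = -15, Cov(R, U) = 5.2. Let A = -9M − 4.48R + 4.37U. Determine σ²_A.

σ²_A = 5863.57421

σ²_A = a²·σ²_M + b²·σ²_R + c²·σ²_U + 2ab·Cov(M, R) + 2ac·Cov(M, U) + 2bc·Cov(R, U), with a = -9, b = -4.48, c = 4.37.
= 4706.1 + 1025.59744 + 284.54381 + (-1128.96) + 1179.9 + (-203.60704)
= 5863.57421.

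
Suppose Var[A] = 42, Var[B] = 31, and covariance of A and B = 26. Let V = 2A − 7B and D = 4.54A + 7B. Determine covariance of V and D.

By bilinearity, covariance of V and D = ac·Var[A] + bd·Var[B] + (ad+bc)·covariance of A and B, with a=2, b=-7, c=4.54, d=7.
ac·Var[A] = 2·4.54·42 = 381.36
bd·Var[B] = (-7)·7·31 = -1519
(ad+bc)·covariance of A and B = (-17.78)·26 = -462.28
covariance of V and D = 381.36 + (-1519) + (-462.28) = -1599.92.

covariance of V and D = -1599.92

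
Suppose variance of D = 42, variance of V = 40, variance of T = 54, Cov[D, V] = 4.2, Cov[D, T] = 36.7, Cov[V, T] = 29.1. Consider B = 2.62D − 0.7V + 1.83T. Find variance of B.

variance of B = a²·variance of D + b²·variance of V + c²·variance of T + 2ab·Cov[D, V] + 2ac·Cov[D, T] + 2bc·Cov[V, T], with a = 2.62, b = -0.7, c = 1.83.
= 288.3048 + 19.6 + 180.8406 + (-15.4056) + 351.92364 + (-74.5542)
= 750.70924.

variance of B = 750.70924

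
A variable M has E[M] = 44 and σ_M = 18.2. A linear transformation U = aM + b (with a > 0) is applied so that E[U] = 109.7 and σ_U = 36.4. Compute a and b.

σ_U = a·σ_M (a > 0), so a = 36.4/18.2 = 2.
E[U] = a·E[M] + b, so b = 109.7 − 2·44 = 21.7.

a = 2, b = 21.7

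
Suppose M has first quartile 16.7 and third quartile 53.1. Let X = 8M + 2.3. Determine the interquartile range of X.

IQR of M = Q3 − Q1 = 53.1 − 16.7 = 36.4.
Under X = aM + b, IQR(X) = |a|·IQR(M) = |8|·36.4 = 291.2 (shifts cancel; spread scales by |a|).

IQR(X) = 291.2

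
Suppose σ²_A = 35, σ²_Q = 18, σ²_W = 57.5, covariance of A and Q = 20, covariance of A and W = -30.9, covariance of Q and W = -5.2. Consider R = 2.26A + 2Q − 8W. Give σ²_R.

σ²_R = 5395.31

σ²_R = a²·σ²_A + b²·σ²_Q + c²·σ²_W + 2ab·covariance of A and Q + 2ac·covariance of A and W + 2bc·covariance of Q and W, with a = 2.26, b = 2, c = -8.
= 178.766 + 72 + 3680 + 180.8 + 1117.344 + 166.4
= 5395.31.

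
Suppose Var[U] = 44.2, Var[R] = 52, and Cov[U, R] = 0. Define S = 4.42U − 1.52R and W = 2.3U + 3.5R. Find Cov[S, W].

By bilinearity, Cov[S, W] = ac·Var[U] + bd·Var[R] + (ad+bc)·Cov[U, R], with a=4.42, b=-1.52, c=2.3, d=3.5.
ac·Var[U] = 4.42·2.3·44.2 = 449.3372
bd·Var[R] = (-1.52)·3.5·52 = -276.64
(ad+bc)·Cov[U, R] = (11.974)·0 = 0
Cov[S, W] = 449.3372 + (-276.64) + 0 = 172.6972.

Cov[S, W] = 172.6972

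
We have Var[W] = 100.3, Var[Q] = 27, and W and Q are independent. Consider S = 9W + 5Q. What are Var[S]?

Var[S] = 8799.3

Var[S] = a²·Var[W] + b²·Var[Q] + 2ab·Cov(W, Q) with a = 9, b = 5.
Independence gives Cov(W, Q) = 0.
= 9²·100.3 + 5²·27 + 2·9·5·0
= 8124.3 + 675 + 0 = 8799.3.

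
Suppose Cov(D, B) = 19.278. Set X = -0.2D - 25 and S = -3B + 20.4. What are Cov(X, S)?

Cov(X, S) = 11.5668

Cov(X, S) = a·c·Cov(D, B) = (-0.2)·(-3)·19.278 = 11.5668. Additive constants drop out.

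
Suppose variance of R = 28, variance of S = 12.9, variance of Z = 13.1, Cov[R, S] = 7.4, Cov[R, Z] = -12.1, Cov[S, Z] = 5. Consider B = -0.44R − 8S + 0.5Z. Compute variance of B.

variance of B = a²·variance of R + b²·variance of S + c²·variance of Z + 2ab·Cov[R, S] + 2ac·Cov[R, Z] + 2bc·Cov[S, Z], with a = -0.44, b = -8, c = 0.5.
= 5.4208 + 825.6 + 3.275 + 52.096 + 5.324 + (-40)
= 851.7158.

variance of B = 851.7158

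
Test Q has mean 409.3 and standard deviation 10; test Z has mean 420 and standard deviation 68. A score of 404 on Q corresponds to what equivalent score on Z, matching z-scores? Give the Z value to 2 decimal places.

Z = 383.96

z = (404 − 409.3)/10 = -0.53.
Z = 420 + z·68 = 420 + (404 − 409.3)·68/10 = 383.96.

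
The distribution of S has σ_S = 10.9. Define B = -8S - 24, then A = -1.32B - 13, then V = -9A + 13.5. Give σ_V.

σ_V = 1035.936

σ_B = |-8|·10.9 = 87.2.
σ_A = |-1.32|·87.2 = 115.104.
σ_V = |-9|·115.104 = 1035.936.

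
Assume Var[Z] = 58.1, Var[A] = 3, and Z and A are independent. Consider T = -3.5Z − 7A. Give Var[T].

Var[T] = 858.725

Var[T] = a²·Var[Z] + b²·Var[A] + 2ab·Cov[Z, A] with a = -3.5, b = -7.
Independence gives Cov[Z, A] = 0.
= (-3.5)²·58.1 + (-7)²·3 + 2·(-3.5)·(-7)·0
= 711.725 + 147 + 0 = 858.725.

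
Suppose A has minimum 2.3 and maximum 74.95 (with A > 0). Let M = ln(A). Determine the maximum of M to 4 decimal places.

max(M) = 4.3168

ln(A) is increasing on this domain, so max(M) comes from max(A) = 74.95: max(M) = ln(74.95) ≈ 4.3168.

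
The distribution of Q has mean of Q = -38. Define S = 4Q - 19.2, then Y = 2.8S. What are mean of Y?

mean of Y = -479.36

mean of S = 4·(-38) + (-19.2) = -171.2.
mean of Y = 2.8·(-171.2) = -479.36.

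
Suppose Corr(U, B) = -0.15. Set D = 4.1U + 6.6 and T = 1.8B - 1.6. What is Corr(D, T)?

Corr(D, T) = -0.15

Linear rescalings preserve correlation up to sign; here the slopes 4.1 and 1.8 have the same sign, so Corr(D, T) = Corr(U, B) = -0.15.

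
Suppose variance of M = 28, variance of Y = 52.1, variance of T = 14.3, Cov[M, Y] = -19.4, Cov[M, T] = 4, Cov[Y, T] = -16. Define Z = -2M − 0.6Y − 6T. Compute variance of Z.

variance of Z = a²·variance of M + b²·variance of Y + c²·variance of T + 2ab·Cov[M, Y] + 2ac·Cov[M, T] + 2bc·Cov[Y, T], with a = -2, b = -0.6, c = -6.
= 112 + 18.756 + 514.8 + (-46.56) + 96 + (-115.2)
= 579.796.

variance of Z = 579.796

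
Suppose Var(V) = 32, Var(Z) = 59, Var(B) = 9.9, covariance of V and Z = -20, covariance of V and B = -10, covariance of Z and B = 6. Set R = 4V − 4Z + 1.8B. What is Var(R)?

Var(R) = 1897.676

Var(R) = a²·Var(V) + b²·Var(Z) + c²·Var(B) + 2ab·covariance of V and Z + 2ac·covariance of V and B + 2bc·covariance of Z and B, with a = 4, b = -4, c = 1.8.
= 512 + 944 + 32.076 + 640 + (-144) + (-86.4)
= 1897.676.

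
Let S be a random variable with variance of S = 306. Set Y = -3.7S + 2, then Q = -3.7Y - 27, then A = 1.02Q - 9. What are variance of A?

variance of A = 59666.23939464

variance of Y = (-3.7)²·306 = 4189.14.
variance of Q = (-3.7)²·4189.14 = 57349.3266.
variance of A = 1.02²·57349.3266 = 59666.23939464.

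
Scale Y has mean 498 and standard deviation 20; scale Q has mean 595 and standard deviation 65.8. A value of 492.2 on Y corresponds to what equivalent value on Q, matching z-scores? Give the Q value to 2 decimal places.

Q = 575.92

z = (492.2 − 498)/20 = -0.29.
Q = 595 + z·65.8 = 595 + (492.2 − 498)·65.8/20 ≈ 575.92.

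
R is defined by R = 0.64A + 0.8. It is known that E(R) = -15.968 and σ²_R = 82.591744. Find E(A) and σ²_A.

From R = 0.64A + 0.8: E(R) = a·E(A) + b, so E(A) = (E(R) − b)/a = (-15.968 − 0.8)/0.64 = -26.2.
σ²_R = a²·σ²_A, so σ²_A = 82.591744/0.64² = 201.64.

E(A) = -26.2, σ²_A = 201.64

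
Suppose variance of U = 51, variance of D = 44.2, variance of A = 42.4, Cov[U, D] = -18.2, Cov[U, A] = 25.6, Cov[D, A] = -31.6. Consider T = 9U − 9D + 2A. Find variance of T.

variance of T = 12888.4

variance of T = a²·variance of U + b²·variance of D + c²·variance of A + 2ab·Cov[U, D] + 2ac·Cov[U, A] + 2bc·Cov[D, A], with a = 9, b = -9, c = 2.
= 4131 + 3580.2 + 169.6 + 2948.4 + 921.6 + 1137.6
= 12888.4.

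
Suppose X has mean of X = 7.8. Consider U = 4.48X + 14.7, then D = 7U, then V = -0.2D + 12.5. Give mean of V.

mean of V = -57.0016

mean of U = 4.48·7.8 + 14.7 = 49.644.
mean of D = 7·49.644 = 347.508.
mean of V = (-0.2)·347.508 + 12.5 = -57.0016.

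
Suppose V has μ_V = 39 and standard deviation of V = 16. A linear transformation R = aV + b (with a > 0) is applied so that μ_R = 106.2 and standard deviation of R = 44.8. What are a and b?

a = 2.8, b = -3

standard deviation of R = a·standard deviation of V (a > 0), so a = 44.8/16 = 2.8.
μ_R = a·μ_V + b, so b = 106.2 − 2.8·39 = -3.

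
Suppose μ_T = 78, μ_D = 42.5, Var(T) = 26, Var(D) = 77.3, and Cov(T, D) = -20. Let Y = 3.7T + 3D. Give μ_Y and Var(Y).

μ_Y = 416.1, Var(Y) = 607.64

μ_Y = 3.7·μ_T + 3·μ_D = 3.7·78 + 3·42.5 = 416.1.
Var(Y) = a²·Var(T) + b²·Var(D) + 2ab·Cov(T, D) with a = 3.7, b = 3.
= 3.7²·26 + 3²·77.3 + 2·3.7·3·(-20)
= 355.94 + 695.7 + (-444) = 607.64.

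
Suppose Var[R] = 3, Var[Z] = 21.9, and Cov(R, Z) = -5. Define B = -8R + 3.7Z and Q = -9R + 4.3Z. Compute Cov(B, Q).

By bilinearity, Cov(B, Q) = ac·Var[R] + bd·Var[Z] + (ad+bc)·Cov(R, Z), with a=-8, b=3.7, c=-9, d=4.3.
ac·Var[R] = (-8)·(-9)·3 = 216
bd·Var[Z] = 3.7·4.3·21.9 = 348.429
(ad+bc)·Cov(R, Z) = (-67.7)·(-5) = 338.5
Cov(B, Q) = 216 + 348.429 + 338.5 = 902.929.

Cov(B, Q) = 902.929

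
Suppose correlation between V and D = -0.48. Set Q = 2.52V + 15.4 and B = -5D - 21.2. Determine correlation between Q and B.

correlation between Q and B = 0.48

Linear rescalings preserve |correlation|; the slopes 2.52 and -5 have opposite signs, so the correlation flips sign: correlation between Q and B = −correlation between V and D = 0.48.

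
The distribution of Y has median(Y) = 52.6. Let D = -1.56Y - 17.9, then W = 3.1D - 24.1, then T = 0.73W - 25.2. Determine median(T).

median(T) = -268.993428

median(D) = (-1.56)·52.6 + (-17.9) = -99.956.
median(W) = 3.1·(-99.956) + (-24.1) = -333.9636.
median(T) = 0.73·(-333.9636) + (-25.2) = -268.993428.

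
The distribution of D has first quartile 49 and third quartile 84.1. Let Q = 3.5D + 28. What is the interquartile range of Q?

IQR(Q) = 122.85

IQR of D = Q3 − Q1 = 84.1 − 49 = 35.1.
Under Q = aD + b, IQR(Q) = |a|·IQR(D) = |3.5|·35.1 = 122.85 (shifts cancel; spread scales by |a|).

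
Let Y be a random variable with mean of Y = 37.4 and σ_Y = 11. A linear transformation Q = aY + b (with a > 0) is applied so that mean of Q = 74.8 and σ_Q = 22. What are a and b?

σ_Q = a·σ_Y (a > 0), so a = 22/11 = 2.
mean of Q = a·mean of Y + b, so b = 74.8 − 2·37.4 = 0.

a = 2, b = 0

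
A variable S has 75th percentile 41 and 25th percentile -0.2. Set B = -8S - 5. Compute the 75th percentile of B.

Since a = -8 < 0 the transformation is decreasing, reversing order: the 75th percentile of B corresponds to the 25th percentile of S.
So P_{75}(B) = a·P_{25}(S) + b = (-8)·(-0.2) + (-5) = -3.4.

75th percentile of B = -3.4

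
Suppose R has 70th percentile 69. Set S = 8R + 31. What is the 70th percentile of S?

Since a = 8 > 0 the transformation is increasing, so the 70th percentile of S = a·(P_{70} of R) + b = 8·69 + 31 = 583.

70th percentile of S = 583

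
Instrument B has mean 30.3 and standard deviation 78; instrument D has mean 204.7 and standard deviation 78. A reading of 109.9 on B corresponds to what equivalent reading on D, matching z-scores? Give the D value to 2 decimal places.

z = (109.9 − 30.3)/78 ≈ 1.0205.
D = 204.7 + z·78 = 204.7 + (109.9 − 30.3)·78/78 = 284.30.

D = 284.30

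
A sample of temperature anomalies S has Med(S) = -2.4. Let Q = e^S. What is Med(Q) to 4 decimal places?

e^S is monotone on this domain, so Med(Q) = exp(-2.4) ≈ 0.0907.

Med(Q) = 0.0907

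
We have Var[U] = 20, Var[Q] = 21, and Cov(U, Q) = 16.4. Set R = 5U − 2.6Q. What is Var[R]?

Var[R] = 215.56

Var[R] = a²·Var[U] + b²·Var[Q] + 2ab·Cov(U, Q) with a = 5, b = -2.6.
= 5²·20 + (-2.6)²·21 + 2·5·(-2.6)·16.4
= 500 + 141.96 + (-426.4) = 215.56.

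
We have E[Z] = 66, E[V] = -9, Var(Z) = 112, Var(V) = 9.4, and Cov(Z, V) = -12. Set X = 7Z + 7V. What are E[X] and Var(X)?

E[X] = 7·E[Z] + 7·E[V] = 7·66 + 7·(-9) = 399.
Var(X) = a²·Var(Z) + b²·Var(V) + 2ab·Cov(Z, V) with a = 7, b = 7.
= 7²·112 + 7²·9.4 + 2·7·7·(-12)
= 5488 + 460.6 + (-1176) = 4772.6.

E[X] = 399, Var(X) = 4772.6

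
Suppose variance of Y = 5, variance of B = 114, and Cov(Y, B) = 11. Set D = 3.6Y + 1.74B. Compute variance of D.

variance of D = a²·variance of Y + b²·variance of B + 2ab·Cov(Y, B) with a = 3.6, b = 1.74.
= 3.6²·5 + 1.74²·114 + 2·3.6·1.74·11
= 64.8 + 345.1464 + 137.808 = 547.7544.

variance of D = 547.7544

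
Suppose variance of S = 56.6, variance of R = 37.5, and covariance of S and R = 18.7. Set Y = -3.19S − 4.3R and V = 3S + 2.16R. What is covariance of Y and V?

By bilinearity, covariance of Y and V = ac·variance of S + bd·variance of R + (ad+bc)·covariance of S and R, with a=-3.19, b=-4.3, c=3, d=2.16.
ac·variance of S = (-3.19)·3·56.6 = -541.662
bd·variance of R = (-4.3)·2.16·37.5 = -348.3
(ad+bc)·covariance of S and R = (-19.7904)·18.7 = -370.08048
covariance of Y and V = -541.662 + (-348.3) + (-370.08048) = -1260.04248.

covariance of Y and V = -1260.04248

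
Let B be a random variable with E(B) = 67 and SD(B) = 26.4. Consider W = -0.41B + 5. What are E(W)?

W = -0.41B + 5 is linear with a = -0.41, b = 5.
E(W) = a·E(B) + b = (-0.41)·67 + 5 = -22.47.

E(W) = -22.47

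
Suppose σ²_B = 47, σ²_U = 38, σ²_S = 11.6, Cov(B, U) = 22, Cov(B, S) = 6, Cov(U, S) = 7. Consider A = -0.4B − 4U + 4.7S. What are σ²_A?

σ²_A = 656.404

σ²_A = a²·σ²_B + b²·σ²_U + c²·σ²_S + 2ab·Cov(B, U) + 2ac·Cov(B, S) + 2bc·Cov(U, S), with a = -0.4, b = -4, c = 4.7.
= 7.52 + 608 + 256.244 + 70.4 + (-22.56) + (-263.2)
= 656.404.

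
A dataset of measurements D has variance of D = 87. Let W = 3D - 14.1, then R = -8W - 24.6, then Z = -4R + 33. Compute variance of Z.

variance of W = 3²·87 = 783.
variance of R = (-8)²·783 = 50112.
variance of Z = (-4)²·50112 = 801792.

variance of Z = 801792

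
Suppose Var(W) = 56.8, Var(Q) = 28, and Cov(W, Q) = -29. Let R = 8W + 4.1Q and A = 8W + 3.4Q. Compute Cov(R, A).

Cov(R, A) = 2285.52

By bilinearity, Cov(R, A) = ac·Var(W) + bd·Var(Q) + (ad+bc)·Cov(W, Q), with a=8, b=4.1, c=8, d=3.4.
ac·Var(W) = 8·8·56.8 = 3635.2
bd·Var(Q) = 4.1·3.4·28 = 390.32
(ad+bc)·Cov(W, Q) = (60)·(-29) = -1740
Cov(R, A) = 3635.2 + 390.32 + (-1740) = 2285.52.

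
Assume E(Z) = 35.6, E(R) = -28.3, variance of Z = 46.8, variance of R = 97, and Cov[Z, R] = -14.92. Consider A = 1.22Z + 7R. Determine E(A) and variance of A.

E(A) = -154.668, variance of A = 4567.82352

E(A) = 1.22·E(Z) + 7·E(R) = 1.22·35.6 + 7·(-28.3) = -154.668.
variance of A = a²·variance of Z + b²·variance of R + 2ab·Cov[Z, R] with a = 1.22, b = 7.
= 1.22²·46.8 + 7²·97 + 2·1.22·7·(-14.92)
= 69.65712 + 4753 + (-254.8336) = 4567.82352.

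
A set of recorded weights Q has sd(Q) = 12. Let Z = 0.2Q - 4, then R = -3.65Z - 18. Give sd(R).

sd(Z) = |0.2|·12 = 2.4.
sd(R) = |-3.65|·2.4 = 8.76.

sd(R) = 8.76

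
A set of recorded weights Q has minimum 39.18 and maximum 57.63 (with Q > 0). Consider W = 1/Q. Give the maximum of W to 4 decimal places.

1/Q is decreasing on this domain, so max(W) comes from min(Q) = 39.18: max(W) = 1/(39.18) ≈ 0.0255.

max(W) = 0.0255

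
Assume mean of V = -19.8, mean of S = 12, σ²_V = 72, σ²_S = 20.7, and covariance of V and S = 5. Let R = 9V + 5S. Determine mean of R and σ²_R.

mean of R = -118.2, σ²_R = 6799.5

mean of R = 9·mean of V + 5·mean of S = 9·(-19.8) + 5·12 = -118.2.
σ²_R = a²·σ²_V + b²·σ²_S + 2ab·covariance of V and S with a = 9, b = 5.
= 9²·72 + 5²·20.7 + 2·9·5·5
= 5832 + 517.5 + 450 = 6799.5.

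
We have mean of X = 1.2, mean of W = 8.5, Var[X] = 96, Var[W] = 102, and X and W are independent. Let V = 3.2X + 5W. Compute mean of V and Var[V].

mean of V = 3.2·mean of X + 5·mean of W = 3.2·1.2 + 5·8.5 = 46.34.
Var[V] = a²·Var[X] + b²·Var[W] + 2ab·covariance of X and W with a = 3.2, b = 5.
Independence gives covariance of X and W = 0.
= 3.2²·96 + 5²·102 + 2·3.2·5·0
= 983.04 + 2550 + 0 = 3533.04.

mean of V = 46.34, Var[V] = 3533.04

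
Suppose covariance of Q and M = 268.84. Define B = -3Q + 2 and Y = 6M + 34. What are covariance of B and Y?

covariance of B and Y = -4839.12

covariance of B and Y = a·c·covariance of Q and M = (-3)·6·268.84 = -4839.12. Additive constants drop out.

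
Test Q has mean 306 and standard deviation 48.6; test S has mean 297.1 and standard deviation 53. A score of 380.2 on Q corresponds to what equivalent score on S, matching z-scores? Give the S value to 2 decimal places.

S = 378.02

z = (380.2 − 306)/48.6 ≈ 1.5267.
S = 297.1 + z·53 = 297.1 + (380.2 − 306)·53/48.6 ≈ 378.02.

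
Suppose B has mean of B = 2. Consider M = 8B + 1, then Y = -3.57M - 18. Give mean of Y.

mean of M = 8·2 + 1 = 17.
mean of Y = (-3.57)·17 + (-18) = -78.69.

mean of Y = -78.69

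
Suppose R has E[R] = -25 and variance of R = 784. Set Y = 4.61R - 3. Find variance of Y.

variance of Y = 16661.6464

Y = 4.61R - 3 is linear with a = 4.61, b = -3.
variance of Y = a²·variance of R = 4.61²·784 = 16661.6464 (the additive constant -3 does not affect variance).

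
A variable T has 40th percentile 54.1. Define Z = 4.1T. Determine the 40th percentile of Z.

40th percentile of Z = 221.81

Since a = 4.1 > 0 the transformation is increasing, so the 40th percentile of Z = a·(P_{40} of T) + b = 4.1·54.1 = 221.81.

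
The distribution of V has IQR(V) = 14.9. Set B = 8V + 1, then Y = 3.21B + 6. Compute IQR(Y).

IQR(B) = |8|·14.9 = 119.2.
IQR(Y) = |3.21|·119.2 = 382.632.

IQR(Y) = 382.632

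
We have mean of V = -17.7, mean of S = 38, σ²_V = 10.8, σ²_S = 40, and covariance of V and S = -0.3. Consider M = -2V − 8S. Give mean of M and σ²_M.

mean of M = (-2)·mean of V + (-8)·mean of S = (-2)·(-17.7) + (-8)·38 = -268.6.
σ²_M = a²·σ²_V + b²·σ²_S + 2ab·covariance of V and S with a = -2, b = -8.
= (-2)²·10.8 + (-8)²·40 + 2·(-2)·(-8)·(-0.3)
= 43.2 + 2560 + (-9.6) = 2593.6.

mean of M = -268.6, σ²_M = 2593.6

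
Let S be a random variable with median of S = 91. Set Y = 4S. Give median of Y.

median of Y = 364

A linear map preserves order up to sign, so median of Y = a·median of S + b = 4·91 = 364.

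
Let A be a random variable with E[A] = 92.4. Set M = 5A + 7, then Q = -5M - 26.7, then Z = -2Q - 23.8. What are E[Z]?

E[M] = 5·92.4 + 7 = 469.
E[Q] = (-5)·469 + (-26.7) = -2371.7.
E[Z] = (-2)·(-2371.7) + (-23.8) = 4719.6.

E[Z] = 4719.6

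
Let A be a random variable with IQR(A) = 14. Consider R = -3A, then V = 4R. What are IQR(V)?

IQR(R) = |-3|·14 = 42.
IQR(V) = |4|·42 = 168.

IQR(V) = 168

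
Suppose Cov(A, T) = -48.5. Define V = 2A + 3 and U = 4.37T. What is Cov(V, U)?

Cov(V, U) = a·c·Cov(A, T) = 2·4.37·(-48.5) = -423.89. Additive constants drop out.

Cov(V, U) = -423.89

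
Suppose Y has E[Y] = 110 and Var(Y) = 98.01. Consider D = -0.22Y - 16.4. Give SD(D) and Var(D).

SD(D) = 2.178, Var(D) = 4.743684

D = -0.22Y - 16.4 is linear with a = -0.22, b = -16.4.
SD(Y) = √98.01 = 9.9.
SD(D) = |a|·SD(Y) = |-0.22|·9.9 = 2.178.
Var(D) = a²·Var(Y) = (-0.22)²·98.01 = 4.743684 (the additive constant -16.4 does not affect variance).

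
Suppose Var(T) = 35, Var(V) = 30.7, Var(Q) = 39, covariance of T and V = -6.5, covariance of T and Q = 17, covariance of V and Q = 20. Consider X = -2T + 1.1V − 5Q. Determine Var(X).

Var(X) = a²·Var(T) + b²·Var(V) + c²·Var(Q) + 2ab·covariance of T and V + 2ac·covariance of T and Q + 2bc·covariance of V and Q, with a = -2, b = 1.1, c = -5.
= 140 + 37.147 + 975 + 28.6 + 340 + (-220)
= 1300.747.

Var(X) = 1300.747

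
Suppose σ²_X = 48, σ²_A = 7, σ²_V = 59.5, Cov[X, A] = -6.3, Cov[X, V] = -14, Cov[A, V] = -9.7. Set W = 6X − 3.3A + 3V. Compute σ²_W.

σ²_W = 2277.27

σ²_W = a²·σ²_X + b²·σ²_A + c²·σ²_V + 2ab·Cov[X, A] + 2ac·Cov[X, V] + 2bc·Cov[A, V], with a = 6, b = -3.3, c = 3.
= 1728 + 76.23 + 535.5 + 249.48 + (-504) + 192.06
= 2277.27.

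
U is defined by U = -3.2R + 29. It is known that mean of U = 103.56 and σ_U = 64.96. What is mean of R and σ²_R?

From U = -3.2R + 29: mean of U = a·mean of R + b, so mean of R = (mean of U − b)/a = (103.56 − 29)/(-3.2) = -23.3.
σ²_U = 64.96² = 4219.8016.
σ²_U = a²·σ²_R, so σ²_R = 4219.8016/(-3.2)² = 412.09.

mean of R = -23.3, σ²_R = 412.09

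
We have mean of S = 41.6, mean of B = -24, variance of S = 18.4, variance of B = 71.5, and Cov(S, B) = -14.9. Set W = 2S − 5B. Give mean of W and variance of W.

mean of W = 2·mean of S + (-5)·mean of B = 2·41.6 + (-5)·(-24) = 203.2.
variance of W = a²·variance of S + b²·variance of B + 2ab·Cov(S, B) with a = 2, b = -5.
= 2²·18.4 + (-5)²·71.5 + 2·2·(-5)·(-14.9)
= 73.6 + 1787.5 + 298 = 2159.1.

mean of W = 203.2, variance of W = 2159.1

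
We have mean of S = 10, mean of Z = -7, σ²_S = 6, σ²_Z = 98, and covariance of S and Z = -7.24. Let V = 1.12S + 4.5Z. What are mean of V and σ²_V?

mean of V = 1.12·mean of S + 4.5·mean of Z = 1.12·10 + 4.5·(-7) = -20.3.
σ²_V = a²·σ²_S + b²·σ²_Z + 2ab·covariance of S and Z with a = 1.12, b = 4.5.
= 1.12²·6 + 4.5²·98 + 2·1.12·4.5·(-7.24)
= 7.5264 + 1984.5 + (-72.9792) = 1919.0472.

mean of V = -20.3, σ²_V = 1919.0472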